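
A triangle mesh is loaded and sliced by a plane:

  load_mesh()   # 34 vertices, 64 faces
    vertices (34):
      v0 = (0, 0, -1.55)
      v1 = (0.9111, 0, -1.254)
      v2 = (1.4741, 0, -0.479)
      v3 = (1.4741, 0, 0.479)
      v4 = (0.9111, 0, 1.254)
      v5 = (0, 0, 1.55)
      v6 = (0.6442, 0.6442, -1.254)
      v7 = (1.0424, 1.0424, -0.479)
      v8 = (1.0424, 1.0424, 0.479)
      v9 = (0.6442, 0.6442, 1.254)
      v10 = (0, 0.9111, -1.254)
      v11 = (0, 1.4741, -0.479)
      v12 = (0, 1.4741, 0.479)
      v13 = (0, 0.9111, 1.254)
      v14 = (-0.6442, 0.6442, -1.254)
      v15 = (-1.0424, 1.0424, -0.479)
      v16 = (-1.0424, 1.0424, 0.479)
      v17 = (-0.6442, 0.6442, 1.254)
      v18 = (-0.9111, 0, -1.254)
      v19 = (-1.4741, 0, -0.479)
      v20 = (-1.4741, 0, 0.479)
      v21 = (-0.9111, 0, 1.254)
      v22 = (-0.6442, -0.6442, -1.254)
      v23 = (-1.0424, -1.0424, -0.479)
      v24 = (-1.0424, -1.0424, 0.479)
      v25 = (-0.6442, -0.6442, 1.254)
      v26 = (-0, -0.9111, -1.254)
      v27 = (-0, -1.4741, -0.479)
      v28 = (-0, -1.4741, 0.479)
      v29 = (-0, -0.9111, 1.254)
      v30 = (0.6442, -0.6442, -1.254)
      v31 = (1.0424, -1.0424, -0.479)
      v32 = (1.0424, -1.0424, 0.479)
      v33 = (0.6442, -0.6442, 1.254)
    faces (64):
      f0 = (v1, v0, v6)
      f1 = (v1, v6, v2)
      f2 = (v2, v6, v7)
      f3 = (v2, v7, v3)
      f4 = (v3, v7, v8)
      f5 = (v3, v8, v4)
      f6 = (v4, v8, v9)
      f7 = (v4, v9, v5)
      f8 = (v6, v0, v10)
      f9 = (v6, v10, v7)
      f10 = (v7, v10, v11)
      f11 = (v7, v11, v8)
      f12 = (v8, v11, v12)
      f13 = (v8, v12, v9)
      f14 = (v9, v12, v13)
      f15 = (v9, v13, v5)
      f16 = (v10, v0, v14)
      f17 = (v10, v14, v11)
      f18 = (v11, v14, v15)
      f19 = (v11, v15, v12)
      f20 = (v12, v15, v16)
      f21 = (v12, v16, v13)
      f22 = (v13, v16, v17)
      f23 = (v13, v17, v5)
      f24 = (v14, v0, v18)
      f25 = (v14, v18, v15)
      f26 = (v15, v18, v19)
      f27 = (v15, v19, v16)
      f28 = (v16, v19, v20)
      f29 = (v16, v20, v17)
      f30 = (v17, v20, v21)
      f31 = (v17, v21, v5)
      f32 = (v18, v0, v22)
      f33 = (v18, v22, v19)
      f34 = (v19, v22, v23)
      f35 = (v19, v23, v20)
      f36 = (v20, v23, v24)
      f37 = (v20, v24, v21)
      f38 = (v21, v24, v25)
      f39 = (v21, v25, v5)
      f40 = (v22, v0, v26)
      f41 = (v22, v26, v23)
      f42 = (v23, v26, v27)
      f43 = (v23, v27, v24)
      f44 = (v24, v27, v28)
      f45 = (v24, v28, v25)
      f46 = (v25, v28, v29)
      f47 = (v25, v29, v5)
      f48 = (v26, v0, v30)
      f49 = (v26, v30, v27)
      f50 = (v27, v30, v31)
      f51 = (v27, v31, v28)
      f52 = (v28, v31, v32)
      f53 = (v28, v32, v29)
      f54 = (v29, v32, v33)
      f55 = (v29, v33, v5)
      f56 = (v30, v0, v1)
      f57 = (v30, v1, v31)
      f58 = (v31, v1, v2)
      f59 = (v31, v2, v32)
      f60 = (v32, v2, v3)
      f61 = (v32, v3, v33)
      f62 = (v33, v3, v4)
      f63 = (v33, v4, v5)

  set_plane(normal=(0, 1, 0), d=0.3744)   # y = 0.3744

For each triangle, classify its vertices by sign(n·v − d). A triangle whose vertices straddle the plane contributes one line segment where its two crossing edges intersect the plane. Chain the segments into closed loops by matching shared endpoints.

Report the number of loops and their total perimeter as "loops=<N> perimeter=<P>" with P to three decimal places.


loops=1 perimeter=8.864

Straddling triangles (20 of 64):
  (v1,v0,v6) [--+] → (0.3744, 0.3744, -1.37797)–(0.755981, 0.3744, -1.254)  len=0.4012
  (v1,v6,v2) [-+-] → (0.755981, 0.3744, -1.254)–(0.991774, 0.3744, -0.929419)  len=0.4012
  (v2,v6,v7) [-++] → (0.991774, 0.3744, -0.929419)–(1.31905, 0.3744, -0.479)  len=0.5568
  (v2,v7,v3) [-+-] → (1.31905, 0.3744, -0.479)–(1.31905, 0.3744, 0.134914)  len=0.6139
  (v3,v7,v8) [-++] → (1.31905, 0.3744, 0.134914)–(1.31905, 0.3744, 0.479)  len=0.3441
  (v3,v8,v4) [-+-] → (1.31905, 0.3744, 0.479)–(0.958259, 0.3744, 0.975642)  len=0.6139
  (v4,v8,v9) [-++] → (0.958259, 0.3744, 0.975642)–(0.755981, 0.3744, 1.254)  len=0.3441
  (v4,v9,v5) [-+-] → (0.755981, 0.3744, 1.254)–(0.3744, 0.3744, 1.37797)  len=0.4012
  (v6,v0,v10) [+-+] → (0.3744, 0.3744, -1.37797)–(0, 0.3744, -1.42836)  len=0.3778
  (v9,v13,v5) [++-] → (0, 0.3744, 1.42836)–(0.3744, 0.3744, 1.37797)  len=0.3778
  (v10,v0,v14) [+-+] → (0, 0.3744, -1.42836)–(-0.3744, 0.3744, -1.37797)  len=0.3778
  (v13,v17,v5) [++-] → (-0.3744, 0.3744, 1.37797)–(0, 0.3744, 1.42836)  len=0.3778
  (v14,v0,v18) [+--] → (-0.3744, 0.3744, -1.37797)–(-0.755981, 0.3744, -1.254)  len=0.4012
  (v14,v18,v15) [+-+] → (-0.755981, 0.3744, -1.254)–(-0.958259, 0.3744, -0.975642)  len=0.3441
  (v15,v18,v19) [+--] → (-0.958259, 0.3744, -0.975642)–(-1.31905, 0.3744, -0.479)  len=0.6139
  (v15,v19,v16) [+-+] → (-1.31905, 0.3744, -0.479)–(-1.31905, 0.3744, -0.134914)  len=0.3441
  (v16,v19,v20) [+--] → (-1.31905, 0.3744, -0.134914)–(-1.31905, 0.3744, 0.479)  len=0.6139
  (v16,v20,v17) [+-+] → (-1.31905, 0.3744, 0.479)–(-0.991774, 0.3744, 0.929419)  len=0.5568
  (v17,v20,v21) [+--] → (-0.991774, 0.3744, 0.929419)–(-0.755981, 0.3744, 1.254)  len=0.4012
  (v17,v21,v5) [+--] → (-0.755981, 0.3744, 1.254)–(-0.3744, 0.3744, 1.37797)  len=0.4012

Chained into 1 loop(s):
  loop 1: 20 segments, perimeter = 8.8638
Total perimeter = 8.864


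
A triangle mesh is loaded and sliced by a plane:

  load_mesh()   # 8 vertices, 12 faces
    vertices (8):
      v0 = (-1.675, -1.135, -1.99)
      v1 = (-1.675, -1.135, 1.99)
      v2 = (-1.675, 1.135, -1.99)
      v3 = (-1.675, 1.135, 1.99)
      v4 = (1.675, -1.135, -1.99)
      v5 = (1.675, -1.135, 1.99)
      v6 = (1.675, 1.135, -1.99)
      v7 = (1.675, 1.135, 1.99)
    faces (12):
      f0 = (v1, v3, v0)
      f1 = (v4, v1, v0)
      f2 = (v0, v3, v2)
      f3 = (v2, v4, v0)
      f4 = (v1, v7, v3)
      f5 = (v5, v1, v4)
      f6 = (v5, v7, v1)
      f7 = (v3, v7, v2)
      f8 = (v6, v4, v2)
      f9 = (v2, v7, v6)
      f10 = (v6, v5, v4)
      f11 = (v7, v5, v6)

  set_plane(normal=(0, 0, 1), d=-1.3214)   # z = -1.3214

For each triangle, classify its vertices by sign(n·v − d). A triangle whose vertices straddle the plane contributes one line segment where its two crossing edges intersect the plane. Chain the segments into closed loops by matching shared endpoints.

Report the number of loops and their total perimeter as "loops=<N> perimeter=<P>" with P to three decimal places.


loops=1 perimeter=11.240

Straddling triangles (8 of 12):
  (v1,v3,v0) [++-] → (-1.675, -0.753663, -1.3214)–(-1.675, -1.135, -1.3214)  len=0.3813
  (v4,v1,v0) [-+-] → (1.11223, -1.135, -1.3214)–(-1.675, -1.135, -1.3214)  len=2.7872
  (v0,v3,v2) [-+-] → (-1.675, -0.753663, -1.3214)–(-1.675, 1.135, -1.3214)  len=1.8887
  (v5,v1,v4) [++-] → (1.11223, -1.135, -1.3214)–(1.675, -1.135, -1.3214)  len=0.5628
  (v3,v7,v2) [++-] → (-1.11223, 1.135, -1.3214)–(-1.675, 1.135, -1.3214)  len=0.5628
  (v2,v7,v6) [-+-] → (-1.11223, 1.135, -1.3214)–(1.675, 1.135, -1.3214)  len=2.7872
  (v6,v5,v4) [-+-] → (1.675, 0.753663, -1.3214)–(1.675, -1.135, -1.3214)  len=1.8887
  (v7,v5,v6) [++-] → (1.675, 0.753663, -1.3214)–(1.675, 1.135, -1.3214)  len=0.3813

Chained into 1 loop(s):
  loop 1: 8 segments, perimeter = 11.2400
Total perimeter = 11.240


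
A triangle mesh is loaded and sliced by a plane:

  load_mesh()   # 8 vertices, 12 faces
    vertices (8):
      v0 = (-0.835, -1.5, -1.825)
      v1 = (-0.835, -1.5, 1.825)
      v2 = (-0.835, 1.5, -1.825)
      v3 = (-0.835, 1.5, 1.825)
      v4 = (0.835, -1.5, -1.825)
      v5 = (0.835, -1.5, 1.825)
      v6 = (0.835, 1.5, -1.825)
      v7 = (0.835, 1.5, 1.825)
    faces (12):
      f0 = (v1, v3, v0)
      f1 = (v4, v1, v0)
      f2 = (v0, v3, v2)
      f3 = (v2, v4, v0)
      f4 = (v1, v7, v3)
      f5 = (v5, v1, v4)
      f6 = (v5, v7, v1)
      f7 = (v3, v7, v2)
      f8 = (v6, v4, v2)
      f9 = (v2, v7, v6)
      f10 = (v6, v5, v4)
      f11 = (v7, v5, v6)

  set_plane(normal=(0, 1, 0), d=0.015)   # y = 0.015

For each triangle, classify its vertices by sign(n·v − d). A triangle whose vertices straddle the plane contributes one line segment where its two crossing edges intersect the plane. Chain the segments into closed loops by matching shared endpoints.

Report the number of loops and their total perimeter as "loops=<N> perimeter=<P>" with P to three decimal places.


Straddling triangles (8 of 12):
  (v1,v3,v0) [-+-] → (-0.835, 0.015, 1.825)–(-0.835, 0.015, 0.01825)  len=1.8068
  (v0,v3,v2) [-++] → (-0.835, 0.015, 0.01825)–(-0.835, 0.015, -1.825)  len=1.8433
  (v2,v4,v0) [+--] → (-0.00835, 0.015, -1.825)–(-0.835, 0.015, -1.825)  len=0.8266
  (v1,v7,v3) [-++] → (0.00835, 0.015, 1.825)–(-0.835, 0.015, 1.825)  len=0.8433
  (v5,v7,v1) [-+-] → (0.835, 0.015, 1.825)–(0.00835, 0.015, 1.825)  len=0.8266
  (v6,v4,v2) [+-+] → (0.835, 0.015, -1.825)–(-0.00835, 0.015, -1.825)  len=0.8433
  (v6,v5,v4) [+--] → (0.835, 0.015, -0.01825)–(0.835, 0.015, -1.825)  len=1.8068
  (v7,v5,v6) [+-+] → (0.835, 0.015, 1.825)–(0.835, 0.015, -0.01825)  len=1.8433

Chained into 1 loop(s):
  loop 1: 8 segments, perimeter = 10.6400
Total perimeter = 10.640

loops=1 perimeter=10.640


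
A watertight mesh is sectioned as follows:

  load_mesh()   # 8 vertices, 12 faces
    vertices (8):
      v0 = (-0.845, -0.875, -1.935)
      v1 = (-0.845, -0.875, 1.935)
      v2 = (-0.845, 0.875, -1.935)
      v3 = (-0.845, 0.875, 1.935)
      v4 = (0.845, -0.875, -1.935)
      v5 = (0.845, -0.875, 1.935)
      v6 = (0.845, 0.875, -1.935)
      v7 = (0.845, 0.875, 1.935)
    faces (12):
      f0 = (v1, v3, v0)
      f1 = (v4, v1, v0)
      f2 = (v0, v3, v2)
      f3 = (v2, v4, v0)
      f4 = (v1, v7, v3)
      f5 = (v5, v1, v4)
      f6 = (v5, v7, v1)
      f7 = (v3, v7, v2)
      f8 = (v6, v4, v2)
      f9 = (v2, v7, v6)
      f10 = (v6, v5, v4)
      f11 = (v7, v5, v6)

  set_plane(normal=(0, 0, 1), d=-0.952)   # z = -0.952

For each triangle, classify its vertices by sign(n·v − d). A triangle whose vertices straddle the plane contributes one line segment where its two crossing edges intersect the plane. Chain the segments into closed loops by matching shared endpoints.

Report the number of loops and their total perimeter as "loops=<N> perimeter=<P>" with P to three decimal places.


Straddling triangles (8 of 12):
  (v1,v3,v0) [++-] → (-0.845, -0.430491, -0.952)–(-0.845, -0.875, -0.952)  len=0.4445
  (v4,v1,v0) [-+-] → (0.415731, -0.875, -0.952)–(-0.845, -0.875, -0.952)  len=1.2607
  (v0,v3,v2) [-+-] → (-0.845, -0.430491, -0.952)–(-0.845, 0.875, -0.952)  len=1.3055
  (v5,v1,v4) [++-] → (0.415731, -0.875, -0.952)–(0.845, -0.875, -0.952)  len=0.4293
  (v3,v7,v2) [++-] → (-0.415731, 0.875, -0.952)–(-0.845, 0.875, -0.952)  len=0.4293
  (v2,v7,v6) [-+-] → (-0.415731, 0.875, -0.952)–(0.845, 0.875, -0.952)  len=1.2607
  (v6,v5,v4) [-+-] → (0.845, 0.430491, -0.952)–(0.845, -0.875, -0.952)  len=1.3055
  (v7,v5,v6) [++-] → (0.845, 0.430491, -0.952)–(0.845, 0.875, -0.952)  len=0.4445

Chained into 1 loop(s):
  loop 1: 8 segments, perimeter = 6.8800
Total perimeter = 6.880

loops=1 perimeter=6.880


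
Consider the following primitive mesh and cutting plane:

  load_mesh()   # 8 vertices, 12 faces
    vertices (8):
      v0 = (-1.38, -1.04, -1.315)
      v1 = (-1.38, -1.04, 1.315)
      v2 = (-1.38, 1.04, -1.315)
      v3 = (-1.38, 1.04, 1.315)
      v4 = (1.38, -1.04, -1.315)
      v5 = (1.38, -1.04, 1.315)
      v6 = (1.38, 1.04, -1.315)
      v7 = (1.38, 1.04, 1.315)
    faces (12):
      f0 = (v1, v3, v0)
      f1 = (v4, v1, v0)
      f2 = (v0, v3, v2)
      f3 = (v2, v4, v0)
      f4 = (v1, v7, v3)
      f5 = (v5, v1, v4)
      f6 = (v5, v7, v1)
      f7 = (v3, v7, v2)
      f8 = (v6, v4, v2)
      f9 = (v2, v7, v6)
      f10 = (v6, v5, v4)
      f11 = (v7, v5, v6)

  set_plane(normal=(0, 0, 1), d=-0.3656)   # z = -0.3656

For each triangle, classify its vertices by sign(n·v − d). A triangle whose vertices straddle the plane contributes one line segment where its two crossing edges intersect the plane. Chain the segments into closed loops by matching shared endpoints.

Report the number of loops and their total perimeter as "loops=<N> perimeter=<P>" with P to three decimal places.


Straddling triangles (8 of 12):
  (v1,v3,v0) [++-] → (-1.38, -0.289144, -0.3656)–(-1.38, -1.04, -0.3656)  len=0.7509
  (v4,v1,v0) [-+-] → (0.383671, -1.04, -0.3656)–(-1.38, -1.04, -0.3656)  len=1.7637
  (v0,v3,v2) [-+-] → (-1.38, -0.289144, -0.3656)–(-1.38, 1.04, -0.3656)  len=1.3291
  (v5,v1,v4) [++-] → (0.383671, -1.04, -0.3656)–(1.38, -1.04, -0.3656)  len=0.9963
  (v3,v7,v2) [++-] → (-0.383671, 1.04, -0.3656)–(-1.38, 1.04, -0.3656)  len=0.9963
  (v2,v7,v6) [-+-] → (-0.383671, 1.04, -0.3656)–(1.38, 1.04, -0.3656)  len=1.7637
  (v6,v5,v4) [-+-] → (1.38, 0.289144, -0.3656)–(1.38, -1.04, -0.3656)  len=1.3291
  (v7,v5,v6) [++-] → (1.38, 0.289144, -0.3656)–(1.38, 1.04, -0.3656)  len=0.7509

Chained into 1 loop(s):
  loop 1: 8 segments, perimeter = 9.6800
Total perimeter = 9.680

loops=1 perimeter=9.680


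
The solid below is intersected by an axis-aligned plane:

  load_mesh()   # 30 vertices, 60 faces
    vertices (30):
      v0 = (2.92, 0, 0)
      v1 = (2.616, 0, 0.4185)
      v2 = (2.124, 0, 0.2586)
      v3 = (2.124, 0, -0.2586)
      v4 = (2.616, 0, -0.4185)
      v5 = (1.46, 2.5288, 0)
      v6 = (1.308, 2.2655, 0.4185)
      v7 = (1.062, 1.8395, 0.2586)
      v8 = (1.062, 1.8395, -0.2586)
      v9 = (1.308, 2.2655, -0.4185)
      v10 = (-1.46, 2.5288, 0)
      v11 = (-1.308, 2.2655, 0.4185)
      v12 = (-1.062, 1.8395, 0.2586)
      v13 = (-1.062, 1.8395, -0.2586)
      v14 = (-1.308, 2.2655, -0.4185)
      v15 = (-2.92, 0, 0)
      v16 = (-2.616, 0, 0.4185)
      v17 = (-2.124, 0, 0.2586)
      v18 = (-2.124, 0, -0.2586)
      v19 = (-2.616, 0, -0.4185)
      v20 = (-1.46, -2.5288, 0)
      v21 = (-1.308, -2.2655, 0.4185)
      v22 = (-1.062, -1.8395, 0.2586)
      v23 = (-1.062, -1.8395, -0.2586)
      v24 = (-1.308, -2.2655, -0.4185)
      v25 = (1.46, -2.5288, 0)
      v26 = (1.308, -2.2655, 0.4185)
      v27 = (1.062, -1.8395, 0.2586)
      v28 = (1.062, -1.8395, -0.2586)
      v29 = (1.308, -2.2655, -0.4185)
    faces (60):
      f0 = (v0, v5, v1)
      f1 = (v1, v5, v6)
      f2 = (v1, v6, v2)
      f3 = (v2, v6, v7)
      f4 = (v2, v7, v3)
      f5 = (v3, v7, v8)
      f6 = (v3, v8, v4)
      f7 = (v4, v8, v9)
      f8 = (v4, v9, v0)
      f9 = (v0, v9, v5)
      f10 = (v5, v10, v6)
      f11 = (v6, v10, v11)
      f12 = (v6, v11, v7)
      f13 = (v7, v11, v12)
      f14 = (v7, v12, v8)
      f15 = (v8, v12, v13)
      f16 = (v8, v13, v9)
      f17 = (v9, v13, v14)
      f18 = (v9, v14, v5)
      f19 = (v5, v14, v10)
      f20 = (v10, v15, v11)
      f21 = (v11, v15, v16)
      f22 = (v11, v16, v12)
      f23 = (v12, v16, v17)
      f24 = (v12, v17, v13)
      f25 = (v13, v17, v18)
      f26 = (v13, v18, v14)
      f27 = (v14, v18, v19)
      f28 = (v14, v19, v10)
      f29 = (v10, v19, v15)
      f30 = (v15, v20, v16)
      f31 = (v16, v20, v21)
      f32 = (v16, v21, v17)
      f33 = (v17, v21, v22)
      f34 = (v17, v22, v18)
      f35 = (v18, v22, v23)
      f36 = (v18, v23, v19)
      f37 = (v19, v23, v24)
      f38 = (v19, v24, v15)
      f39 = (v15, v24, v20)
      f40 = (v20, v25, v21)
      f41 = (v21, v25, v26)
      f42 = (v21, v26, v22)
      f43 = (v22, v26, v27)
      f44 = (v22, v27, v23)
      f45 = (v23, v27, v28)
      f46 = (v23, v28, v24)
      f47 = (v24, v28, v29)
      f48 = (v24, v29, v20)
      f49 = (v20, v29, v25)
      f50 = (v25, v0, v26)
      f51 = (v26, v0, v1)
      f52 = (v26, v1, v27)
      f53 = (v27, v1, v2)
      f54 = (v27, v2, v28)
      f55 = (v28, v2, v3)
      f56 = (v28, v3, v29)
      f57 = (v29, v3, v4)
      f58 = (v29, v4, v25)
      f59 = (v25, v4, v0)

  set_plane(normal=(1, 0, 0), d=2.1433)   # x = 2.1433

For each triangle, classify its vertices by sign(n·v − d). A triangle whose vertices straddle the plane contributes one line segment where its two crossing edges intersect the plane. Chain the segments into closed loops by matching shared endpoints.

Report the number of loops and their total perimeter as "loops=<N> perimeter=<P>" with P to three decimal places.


Straddling triangles (14 of 60):
  (v0,v5,v1) [+-+] → (2.1433, 1.34529, 0)–(2.1433, 1.03405, 0.247371)  len=0.3976
  (v1,v5,v6) [+--] → (2.1433, 1.03405, 0.247371)–(2.1433, 0.818732, 0.4185)  len=0.2750
  (v1,v6,v2) [+--] → (2.1433, 0.818732, 0.4185)–(2.1433, 0, 0.264872)  len=0.8330
  (v3,v8,v4) [--+] → (2.1433, 0.559544, -0.369861)–(2.1433, 0, -0.264872)  len=0.5693
  (v4,v8,v9) [+--] → (2.1433, 0.559544, -0.369861)–(2.1433, 0.818732, -0.4185)  len=0.2637
  (v4,v9,v0) [+-+] → (2.1433, 0.818732, -0.4185)–(2.1433, 1.09157, -0.201643)  len=0.3485
  (v0,v9,v5) [+--] → (2.1433, 1.09157, -0.201643)–(2.1433, 1.34529, 0)  len=0.3241
  (v25,v0,v26) [-+-] → (2.1433, -1.34529, 0)–(2.1433, -1.09157, 0.201643)  len=0.3241
  (v26,v0,v1) [-++] → (2.1433, -1.09157, 0.201643)–(2.1433, -0.818732, 0.4185)  len=0.3485
  (v26,v1,v27) [-+-] → (2.1433, -0.818732, 0.4185)–(2.1433, -0.559544, 0.369861)  len=0.2637
  (v27,v1,v2) [-+-] → (2.1433, -0.559544, 0.369861)–(2.1433, 0, 0.264872)  len=0.5693
  (v29,v3,v4) [--+] → (2.1433, 0, -0.264872)–(2.1433, -0.818732, -0.4185)  len=0.8330
  (v29,v4,v25) [-+-] → (2.1433, -0.818732, -0.4185)–(2.1433, -1.03405, -0.247371)  len=0.2750
  (v25,v4,v0) [-++] → (2.1433, -1.03405, -0.247371)–(2.1433, -1.34529, 0)  len=0.3976

Chained into 1 loop(s):
  loop 1: 14 segments, perimeter = 6.0225
Total perimeter = 6.023

loops=1 perimeter=6.023


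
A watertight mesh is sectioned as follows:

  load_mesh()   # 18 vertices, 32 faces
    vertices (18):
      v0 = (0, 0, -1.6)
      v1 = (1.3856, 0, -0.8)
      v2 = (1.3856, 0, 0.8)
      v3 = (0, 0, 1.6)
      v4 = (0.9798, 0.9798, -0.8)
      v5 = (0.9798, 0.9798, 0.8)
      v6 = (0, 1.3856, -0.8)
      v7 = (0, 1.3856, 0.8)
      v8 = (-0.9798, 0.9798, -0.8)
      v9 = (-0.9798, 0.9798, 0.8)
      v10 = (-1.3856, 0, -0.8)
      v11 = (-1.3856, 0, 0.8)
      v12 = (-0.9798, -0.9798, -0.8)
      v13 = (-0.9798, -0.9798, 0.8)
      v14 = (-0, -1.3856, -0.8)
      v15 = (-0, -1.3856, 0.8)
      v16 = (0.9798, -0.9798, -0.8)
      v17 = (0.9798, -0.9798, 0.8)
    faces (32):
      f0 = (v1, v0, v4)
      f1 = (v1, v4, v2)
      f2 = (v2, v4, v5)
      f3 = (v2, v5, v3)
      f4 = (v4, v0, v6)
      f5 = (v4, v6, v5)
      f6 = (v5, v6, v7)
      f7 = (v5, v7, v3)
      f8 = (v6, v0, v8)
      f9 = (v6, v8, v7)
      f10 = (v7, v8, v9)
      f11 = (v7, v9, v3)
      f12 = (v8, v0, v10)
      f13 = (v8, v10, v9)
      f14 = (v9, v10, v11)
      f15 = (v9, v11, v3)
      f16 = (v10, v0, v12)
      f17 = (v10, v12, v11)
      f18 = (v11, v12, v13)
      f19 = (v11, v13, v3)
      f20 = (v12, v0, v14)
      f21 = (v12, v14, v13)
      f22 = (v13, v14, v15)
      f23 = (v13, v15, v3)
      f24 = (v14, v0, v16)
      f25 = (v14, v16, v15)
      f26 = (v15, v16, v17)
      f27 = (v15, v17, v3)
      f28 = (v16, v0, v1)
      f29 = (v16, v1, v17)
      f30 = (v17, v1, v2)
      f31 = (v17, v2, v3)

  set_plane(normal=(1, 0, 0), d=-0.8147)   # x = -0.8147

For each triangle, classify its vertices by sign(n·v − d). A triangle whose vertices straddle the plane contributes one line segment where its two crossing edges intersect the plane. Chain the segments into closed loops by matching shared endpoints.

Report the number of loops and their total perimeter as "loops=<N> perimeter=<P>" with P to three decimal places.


loops=1 perimeter=7.629

Straddling triangles (12 of 32):
  (v6,v0,v8) [++-] → (-0.8147, 0.8147, -0.934803)–(-0.8147, 1.04818, -0.8)  len=0.2696
  (v6,v8,v7) [+-+] → (-0.8147, 1.04818, -0.8)–(-0.8147, 1.04818, -0.530394)  len=0.2696
  (v7,v8,v9) [+--] → (-0.8147, 1.04818, -0.530394)–(-0.8147, 1.04818, 0.8)  len=1.3304
  (v7,v9,v3) [+-+] → (-0.8147, 1.04818, 0.8)–(-0.8147, 0.8147, 0.934803)  len=0.2696
  (v8,v0,v10) [-+-] → (-0.8147, 0.8147, -0.934803)–(-0.8147, 0, -1.12962)  len=0.8377
  (v9,v11,v3) [--+] → (-0.8147, 0, 1.12962)–(-0.8147, 0.8147, 0.934803)  len=0.8377
  (v10,v0,v12) [-+-] → (-0.8147, 0, -1.12962)–(-0.8147, -0.8147, -0.934803)  len=0.8377
  (v11,v13,v3) [--+] → (-0.8147, -0.8147, 0.934803)–(-0.8147, 0, 1.12962)  len=0.8377
  (v12,v0,v14) [-++] → (-0.8147, -0.8147, -0.934803)–(-0.8147, -1.04818, -0.8)  len=0.2696
  (v12,v14,v13) [-+-] → (-0.8147, -1.04818, -0.8)–(-0.8147, -1.04818, 0.530394)  len=1.3304
  (v13,v14,v15) [-++] → (-0.8147, -1.04818, 0.530394)–(-0.8147, -1.04818, 0.8)  len=0.2696
  (v13,v15,v3) [-++] → (-0.8147, -1.04818, 0.8)–(-0.8147, -0.8147, 0.934803)  len=0.2696

Chained into 1 loop(s):
  loop 1: 12 segments, perimeter = 7.6291
Total perimeter = 7.629


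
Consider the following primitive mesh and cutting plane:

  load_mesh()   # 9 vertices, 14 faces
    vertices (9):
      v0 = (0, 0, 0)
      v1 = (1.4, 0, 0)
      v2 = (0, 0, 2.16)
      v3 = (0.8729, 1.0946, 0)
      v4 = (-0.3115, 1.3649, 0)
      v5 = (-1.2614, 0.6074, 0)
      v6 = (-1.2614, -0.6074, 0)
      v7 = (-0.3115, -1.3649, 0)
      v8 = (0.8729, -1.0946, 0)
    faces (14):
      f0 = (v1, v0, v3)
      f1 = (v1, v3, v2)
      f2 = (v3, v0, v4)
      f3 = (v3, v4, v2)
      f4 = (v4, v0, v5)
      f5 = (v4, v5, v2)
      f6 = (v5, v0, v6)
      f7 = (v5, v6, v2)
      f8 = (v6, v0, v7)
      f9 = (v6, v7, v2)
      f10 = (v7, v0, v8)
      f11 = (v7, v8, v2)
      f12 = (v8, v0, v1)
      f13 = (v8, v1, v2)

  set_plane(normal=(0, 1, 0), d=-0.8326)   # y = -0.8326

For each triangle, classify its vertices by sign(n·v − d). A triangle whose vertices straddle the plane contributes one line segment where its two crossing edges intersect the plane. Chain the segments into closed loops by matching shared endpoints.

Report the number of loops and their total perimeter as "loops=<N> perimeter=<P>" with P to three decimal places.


Straddling triangles (6 of 14):
  (v6,v0,v7) [++-] → (-0.190018, -0.8326, 0)–(-0.979001, -0.8326, 0)  len=0.7890
  (v6,v7,v2) [+-+] → (-0.979001, -0.8326, 0)–(-0.190018, -0.8326, 0.842383)  len=1.1542
  (v7,v0,v8) [-+-] → (-0.190018, -0.8326, 0)–(0.663965, -0.8326, 0)  len=0.8540
  (v7,v8,v2) [--+] → (0.663965, -0.8326, 0.517011)–(-0.190018, -0.8326, 0.842383)  len=0.9139
  (v8,v0,v1) [-++] → (0.663965, -0.8326, 0)–(0.999065, -0.8326, 0)  len=0.3351
  (v8,v1,v2) [-++] → (0.999065, -0.8326, 0)–(0.663965, -0.8326, 0.517011)  len=0.6161

Chained into 1 loop(s):
  loop 1: 6 segments, perimeter = 4.6622
Total perimeter = 4.662

loops=1 perimeter=4.662


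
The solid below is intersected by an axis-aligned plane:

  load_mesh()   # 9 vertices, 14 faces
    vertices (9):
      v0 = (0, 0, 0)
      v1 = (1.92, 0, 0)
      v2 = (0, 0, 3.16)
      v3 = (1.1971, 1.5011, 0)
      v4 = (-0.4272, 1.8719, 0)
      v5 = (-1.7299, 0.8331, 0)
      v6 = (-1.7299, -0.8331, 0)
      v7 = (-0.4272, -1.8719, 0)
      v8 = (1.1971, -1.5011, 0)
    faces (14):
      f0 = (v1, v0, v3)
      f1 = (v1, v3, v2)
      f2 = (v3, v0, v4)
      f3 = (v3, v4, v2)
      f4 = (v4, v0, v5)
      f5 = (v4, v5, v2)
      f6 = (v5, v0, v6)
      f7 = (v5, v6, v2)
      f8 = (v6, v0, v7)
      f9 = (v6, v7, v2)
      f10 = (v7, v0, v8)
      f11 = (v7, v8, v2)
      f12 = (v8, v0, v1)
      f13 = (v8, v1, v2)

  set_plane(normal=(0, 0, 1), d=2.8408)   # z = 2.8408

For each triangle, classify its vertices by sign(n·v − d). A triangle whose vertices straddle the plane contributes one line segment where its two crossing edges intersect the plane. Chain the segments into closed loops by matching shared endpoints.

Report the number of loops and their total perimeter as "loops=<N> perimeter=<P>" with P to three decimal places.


loops=1 perimeter=1.178

Straddling triangles (7 of 14):
  (v1,v3,v2) [--+] → (0.120922, 0.15163, 2.8408)–(0.193944, 0, 2.8408)  len=0.1683
  (v3,v4,v2) [--+] → (-0.0431526, 0.189086, 2.8408)–(0.120922, 0.15163, 2.8408)  len=0.1683
  (v4,v5,v2) [--+] → (-0.174742, 0.0841536, 2.8408)–(-0.0431526, 0.189086, 2.8408)  len=0.1683
  (v5,v6,v2) [--+] → (-0.174742, -0.0841536, 2.8408)–(-0.174742, 0.0841536, 2.8408)  len=0.1683
  (v6,v7,v2) [--+] → (-0.0431526, -0.189086, 2.8408)–(-0.174742, -0.0841536, 2.8408)  len=0.1683
  (v7,v8,v2) [--+] → (0.120922, -0.15163, 2.8408)–(-0.0431526, -0.189086, 2.8408)  len=0.1683
  (v8,v1,v2) [--+] → (0.193944, 0, 2.8408)–(0.120922, -0.15163, 2.8408)  len=0.1683

Chained into 1 loop(s):
  loop 1: 7 segments, perimeter = 1.1781
Total perimeter = 1.178


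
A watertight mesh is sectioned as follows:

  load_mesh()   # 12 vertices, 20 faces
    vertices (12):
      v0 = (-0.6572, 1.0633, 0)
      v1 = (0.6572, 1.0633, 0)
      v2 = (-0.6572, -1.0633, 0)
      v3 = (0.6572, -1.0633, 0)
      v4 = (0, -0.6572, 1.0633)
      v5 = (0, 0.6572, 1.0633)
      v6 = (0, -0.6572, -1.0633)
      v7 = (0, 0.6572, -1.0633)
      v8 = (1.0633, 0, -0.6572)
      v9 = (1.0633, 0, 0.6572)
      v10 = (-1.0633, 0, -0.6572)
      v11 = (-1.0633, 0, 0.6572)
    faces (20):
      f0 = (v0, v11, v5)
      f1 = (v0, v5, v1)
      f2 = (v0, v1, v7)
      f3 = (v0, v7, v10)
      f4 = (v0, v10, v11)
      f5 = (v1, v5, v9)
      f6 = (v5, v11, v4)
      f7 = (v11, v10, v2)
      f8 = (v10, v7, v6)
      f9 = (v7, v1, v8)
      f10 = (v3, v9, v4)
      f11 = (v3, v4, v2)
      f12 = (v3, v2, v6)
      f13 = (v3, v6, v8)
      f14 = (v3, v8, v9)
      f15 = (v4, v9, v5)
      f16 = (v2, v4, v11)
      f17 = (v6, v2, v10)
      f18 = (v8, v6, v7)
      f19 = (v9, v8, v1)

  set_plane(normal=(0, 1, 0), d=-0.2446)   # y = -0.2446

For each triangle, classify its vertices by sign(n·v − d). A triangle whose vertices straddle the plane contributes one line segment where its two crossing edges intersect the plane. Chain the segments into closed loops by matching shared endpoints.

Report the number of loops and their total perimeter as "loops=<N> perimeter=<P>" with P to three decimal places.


loops=1 perimeter=6.593

Straddling triangles (10 of 20):
  (v5,v11,v4) [++-] → (-0.667556, -0.2446, 0.808344)–(0, -0.2446, 1.0633)  len=0.7146
  (v11,v10,v2) [++-] → (-0.969881, -0.2446, -0.506019)–(-0.969881, -0.2446, 0.506019)  len=1.0120
  (v10,v7,v6) [++-] → (0, -0.2446, -1.0633)–(-0.667556, -0.2446, -0.808344)  len=0.7146
  (v3,v9,v4) [-+-] → (0.969881, -0.2446, 0.506019)–(0.667556, -0.2446, 0.808344)  len=0.4276
  (v3,v6,v8) [--+] → (0.667556, -0.2446, -0.808344)–(0.969881, -0.2446, -0.506019)  len=0.4276
  (v3,v8,v9) [-++] → (0.969881, -0.2446, -0.506019)–(0.969881, -0.2446, 0.506019)  len=1.0120
  (v4,v9,v5) [-++] → (0.667556, -0.2446, 0.808344)–(0, -0.2446, 1.0633)  len=0.7146
  (v2,v4,v11) [--+] → (-0.667556, -0.2446, 0.808344)–(-0.969881, -0.2446, 0.506019)  len=0.4276
  (v6,v2,v10) [--+] → (-0.969881, -0.2446, -0.506019)–(-0.667556, -0.2446, -0.808344)  len=0.4276
  (v8,v6,v7) [+-+] → (0.667556, -0.2446, -0.808344)–(0, -0.2446, -1.0633)  len=0.7146

Chained into 1 loop(s):
  loop 1: 10 segments, perimeter = 6.5926
Total perimeter = 6.593


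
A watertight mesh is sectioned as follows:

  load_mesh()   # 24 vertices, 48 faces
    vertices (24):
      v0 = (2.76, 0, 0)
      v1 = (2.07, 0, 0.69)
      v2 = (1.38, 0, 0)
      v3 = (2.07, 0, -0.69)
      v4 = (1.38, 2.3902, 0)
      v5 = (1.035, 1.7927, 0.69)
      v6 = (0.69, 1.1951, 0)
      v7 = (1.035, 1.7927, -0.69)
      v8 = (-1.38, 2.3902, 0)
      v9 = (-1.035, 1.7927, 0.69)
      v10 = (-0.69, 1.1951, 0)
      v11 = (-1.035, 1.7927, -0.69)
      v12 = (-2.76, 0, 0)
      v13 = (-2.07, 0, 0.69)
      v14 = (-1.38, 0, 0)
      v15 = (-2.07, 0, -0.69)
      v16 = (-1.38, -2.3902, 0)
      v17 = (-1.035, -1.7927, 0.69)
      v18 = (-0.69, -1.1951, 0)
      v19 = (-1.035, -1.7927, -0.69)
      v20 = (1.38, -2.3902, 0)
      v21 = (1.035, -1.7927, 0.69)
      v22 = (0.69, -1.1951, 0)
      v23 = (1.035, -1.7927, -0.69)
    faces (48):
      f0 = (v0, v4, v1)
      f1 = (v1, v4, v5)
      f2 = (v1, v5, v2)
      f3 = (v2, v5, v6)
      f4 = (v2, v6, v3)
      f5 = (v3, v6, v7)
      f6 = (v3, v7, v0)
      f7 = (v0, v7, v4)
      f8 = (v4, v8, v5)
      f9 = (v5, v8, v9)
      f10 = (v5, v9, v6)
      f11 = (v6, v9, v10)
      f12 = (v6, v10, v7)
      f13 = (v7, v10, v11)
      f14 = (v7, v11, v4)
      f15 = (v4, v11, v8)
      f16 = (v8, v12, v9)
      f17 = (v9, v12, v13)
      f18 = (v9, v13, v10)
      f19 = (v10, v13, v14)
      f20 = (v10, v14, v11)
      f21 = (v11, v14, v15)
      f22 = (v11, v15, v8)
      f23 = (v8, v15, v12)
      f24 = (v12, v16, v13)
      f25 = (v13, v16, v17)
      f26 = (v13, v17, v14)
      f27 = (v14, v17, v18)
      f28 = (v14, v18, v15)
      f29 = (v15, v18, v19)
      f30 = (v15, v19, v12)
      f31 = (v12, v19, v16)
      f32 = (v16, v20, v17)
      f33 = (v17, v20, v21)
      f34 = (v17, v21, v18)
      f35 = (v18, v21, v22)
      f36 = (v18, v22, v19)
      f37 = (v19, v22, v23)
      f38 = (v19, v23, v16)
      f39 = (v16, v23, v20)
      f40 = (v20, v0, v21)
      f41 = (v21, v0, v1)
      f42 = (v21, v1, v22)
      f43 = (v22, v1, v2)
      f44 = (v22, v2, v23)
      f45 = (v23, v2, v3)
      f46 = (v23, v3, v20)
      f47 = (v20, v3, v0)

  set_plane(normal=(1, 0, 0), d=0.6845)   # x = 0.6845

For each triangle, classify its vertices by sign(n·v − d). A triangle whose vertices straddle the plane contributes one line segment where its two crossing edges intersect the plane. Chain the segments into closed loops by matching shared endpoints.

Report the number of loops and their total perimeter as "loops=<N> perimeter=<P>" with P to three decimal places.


Straddling triangles (16 of 48):
  (v4,v8,v5) [+-+] → (0.6845, 2.3902, 0)–(0.6845, 1.87942, 0.589857)  len=0.7803
  (v5,v8,v9) [+--] → (0.6845, 1.87942, 0.589857)–(0.6845, 1.7927, 0.69)  len=0.1325
  (v5,v9,v6) [+-+] → (0.6845, 1.7927, 0.69)–(0.6845, 1.19701, 0.0022)  len=0.9099
  (v6,v9,v10) [+--] → (0.6845, 1.19701, 0.0022)–(0.6845, 1.1951, 0)  len=0.0029
  (v6,v10,v7) [+-+] → (0.6845, 1.1951, 0)–(0.6845, 1.67127, -0.5498)  len=0.7273
  (v7,v10,v11) [+--] → (0.6845, 1.67127, -0.5498)–(0.6845, 1.7927, -0.69)  len=0.1855
  (v7,v11,v4) [+-+] → (0.6845, 1.7927, -0.69)–(0.6845, 2.21812, -0.198714)  len=0.6499
  (v4,v11,v8) [+--] → (0.6845, 2.21812, -0.198714)–(0.6845, 2.3902, 0)  len=0.2629
  (v16,v20,v17) [-+-] → (0.6845, -2.3902, 0)–(0.6845, -2.21812, 0.198714)  len=0.2629
  (v17,v20,v21) [-++] → (0.6845, -2.21812, 0.198714)–(0.6845, -1.7927, 0.69)  len=0.6499
  (v17,v21,v18) [-+-] → (0.6845, -1.7927, 0.69)–(0.6845, -1.67127, 0.5498)  len=0.1855
  (v18,v21,v22) [-++] → (0.6845, -1.67127, 0.5498)–(0.6845, -1.1951, 0)  len=0.7273
  (v18,v22,v19) [-+-] → (0.6845, -1.1951, 0)–(0.6845, -1.19701, -0.0022)  len=0.0029
  (v19,v22,v23) [-++] → (0.6845, -1.19701, -0.0022)–(0.6845, -1.7927, -0.69)  len=0.9099
  (v19,v23,v16) [-+-] → (0.6845, -1.7927, -0.69)–(0.6845, -1.87942, -0.589857)  len=0.1325
  (v16,v23,v20) [-++] → (0.6845, -1.87942, -0.589857)–(0.6845, -2.3902, 0)  len=0.7803

Chained into 2 loop(s):
  loop 1: 8 segments, perimeter = 3.6511
  loop 2: 8 segments, perimeter = 3.6511
Total perimeter = 7.302

loops=2 perimeter=7.302


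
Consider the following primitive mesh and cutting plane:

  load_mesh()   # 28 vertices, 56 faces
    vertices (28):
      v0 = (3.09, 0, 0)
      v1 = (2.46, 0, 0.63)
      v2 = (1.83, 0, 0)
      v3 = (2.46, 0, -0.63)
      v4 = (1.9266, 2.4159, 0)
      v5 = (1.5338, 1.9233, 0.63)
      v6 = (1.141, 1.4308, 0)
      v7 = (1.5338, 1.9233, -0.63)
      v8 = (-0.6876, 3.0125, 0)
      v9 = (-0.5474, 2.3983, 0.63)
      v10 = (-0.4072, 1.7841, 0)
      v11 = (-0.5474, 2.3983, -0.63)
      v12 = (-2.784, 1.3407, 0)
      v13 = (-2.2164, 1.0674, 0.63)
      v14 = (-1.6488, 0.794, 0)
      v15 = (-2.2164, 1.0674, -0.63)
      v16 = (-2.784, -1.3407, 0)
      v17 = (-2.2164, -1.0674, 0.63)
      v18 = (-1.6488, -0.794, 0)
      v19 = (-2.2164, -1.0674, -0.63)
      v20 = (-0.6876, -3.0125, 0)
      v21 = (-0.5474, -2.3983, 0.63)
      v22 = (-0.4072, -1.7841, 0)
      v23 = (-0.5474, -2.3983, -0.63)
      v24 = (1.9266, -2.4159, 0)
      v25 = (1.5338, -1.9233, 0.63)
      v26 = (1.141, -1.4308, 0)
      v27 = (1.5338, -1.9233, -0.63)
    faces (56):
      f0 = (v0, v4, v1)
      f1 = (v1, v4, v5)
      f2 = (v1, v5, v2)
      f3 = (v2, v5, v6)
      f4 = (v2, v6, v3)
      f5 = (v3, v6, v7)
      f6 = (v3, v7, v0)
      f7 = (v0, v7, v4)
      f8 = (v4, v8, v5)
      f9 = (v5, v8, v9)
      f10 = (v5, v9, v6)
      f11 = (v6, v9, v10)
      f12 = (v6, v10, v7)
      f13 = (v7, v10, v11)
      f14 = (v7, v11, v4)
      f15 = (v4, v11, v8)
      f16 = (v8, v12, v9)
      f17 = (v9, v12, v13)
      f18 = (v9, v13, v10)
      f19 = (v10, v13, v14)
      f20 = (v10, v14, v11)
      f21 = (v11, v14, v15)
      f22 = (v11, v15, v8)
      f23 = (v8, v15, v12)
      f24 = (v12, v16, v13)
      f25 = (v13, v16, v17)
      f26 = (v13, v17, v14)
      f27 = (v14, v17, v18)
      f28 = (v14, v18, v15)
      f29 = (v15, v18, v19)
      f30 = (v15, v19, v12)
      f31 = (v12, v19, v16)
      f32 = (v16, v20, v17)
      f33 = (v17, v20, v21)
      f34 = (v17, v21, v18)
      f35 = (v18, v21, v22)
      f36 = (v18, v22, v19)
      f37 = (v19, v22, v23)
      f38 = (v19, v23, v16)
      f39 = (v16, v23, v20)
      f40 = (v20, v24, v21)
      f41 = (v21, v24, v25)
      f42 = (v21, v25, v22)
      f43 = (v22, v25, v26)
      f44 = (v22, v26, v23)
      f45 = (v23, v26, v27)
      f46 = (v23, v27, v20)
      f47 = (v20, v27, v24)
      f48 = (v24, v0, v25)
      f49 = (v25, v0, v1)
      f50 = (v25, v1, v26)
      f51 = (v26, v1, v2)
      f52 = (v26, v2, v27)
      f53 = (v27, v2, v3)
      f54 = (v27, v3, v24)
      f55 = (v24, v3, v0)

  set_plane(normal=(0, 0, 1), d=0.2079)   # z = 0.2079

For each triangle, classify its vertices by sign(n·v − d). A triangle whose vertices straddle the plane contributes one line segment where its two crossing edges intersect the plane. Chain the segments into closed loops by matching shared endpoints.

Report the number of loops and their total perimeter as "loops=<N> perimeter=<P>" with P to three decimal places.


Straddling triangles (28 of 56):
  (v0,v4,v1) [--+] → (2.10262, 1.61865, 0.2079)–(2.8821, 0, 0.2079)  len=1.7966
  (v1,v4,v5) [+-+] → (2.10262, 1.61865, 0.2079)–(1.79698, 2.25334, 0.2079)  len=0.7044
  (v1,v5,v2) [++-] → (1.73225, 0.634689, 0.2079)–(2.0379, 0, 0.2079)  len=0.7044
  (v2,v5,v6) [-+-] → (1.73225, 0.634689, 0.2079)–(1.27062, 1.59333, 0.2079)  len=1.0640
  (v4,v8,v5) [--+] → (0.045462, 2.65306, 0.2079)–(1.79698, 2.25334, 0.2079)  len=1.7965
  (v5,v8,v9) [+-+] → (0.045462, 2.65306, 0.2079)–(-0.641334, 2.80981, 0.2079)  len=0.7045
  (v5,v9,v6) [++-] → (0.583828, 1.75007, 0.2079)–(1.27062, 1.59333, 0.2079)  len=0.7045
  (v6,v9,v10) [-+-] → (0.583828, 1.75008, 0.2079)–(-0.453466, 1.98679, 0.2079)  len=1.0640
  (v8,v12,v9) [--+] → (-2.04592, 1.68971, 0.2079)–(-0.641334, 2.80981, 0.2079)  len=1.7965
  (v9,v12,v13) [+-+] → (-2.04592, 1.68971, 0.2079)–(-2.59669, 1.25051, 0.2079)  len=0.7044
  (v9,v13,v10) [++-] → (-1.00424, 1.54759, 0.2079)–(-0.453466, 1.98679, 0.2079)  len=0.7044
  (v10,v13,v14) [-+-] → (-1.00424, 1.54759, 0.2079)–(-1.83611, 0.884222, 0.2079)  len=1.0640
  (v12,v16,v13) [--+] → (-2.59669, -0.546027, 0.2079)–(-2.59669, 1.25051, 0.2079)  len=1.7965
  (v13,v16,v17) [+-+] → (-2.59669, -0.546027, 0.2079)–(-2.59669, -1.25051, 0.2079)  len=0.7045
  (v13,v17,v14) [++-] → (-1.83611, 0.179738, 0.2079)–(-1.83611, 0.884222, 0.2079)  len=0.7045
  (v14,v17,v18) [-+-] → (-1.83611, 0.179738, 0.2079)–(-1.83611, -0.884222, 0.2079)  len=1.0640
  (v16,v20,v17) [--+] → (-1.1921, -2.37062, 0.2079)–(-2.59669, -1.25051, 0.2079)  len=1.7965
  (v17,v20,v21) [+-+] → (-1.1921, -2.37062, 0.2079)–(-0.641334, -2.80981, 0.2079)  len=0.7044
  (v17,v21,v18) [++-] → (-1.28534, -1.32342, 0.2079)–(-1.83611, -0.884222, 0.2079)  len=0.7044
  (v18,v21,v22) [-+-] → (-1.28534, -1.32342, 0.2079)–(-0.453466, -1.98679, 0.2079)  len=1.0640
  (v20,v24,v21) [--+] → (1.11018, -2.41009, 0.2079)–(-0.641334, -2.80981, 0.2079)  len=1.7965
  (v21,v24,v25) [+-+] → (1.11018, -2.41009, 0.2079)–(1.79698, -2.25334, 0.2079)  len=0.7045
  (v21,v25,v22) [++-] → (0.23333, -1.83004, 0.2079)–(-0.453466, -1.98679, 0.2079)  len=0.7045
  (v22,v25,v26) [-+-] → (0.23333, -1.83004, 0.2079)–(1.27062, -1.59333, 0.2079)  len=1.0640
  (v24,v0,v25) [--+] → (2.57645, -0.634689, 0.2079)–(1.79698, -2.25334, 0.2079)  len=1.7966
  (v25,v0,v1) [+-+] → (2.57645, -0.634689, 0.2079)–(2.8821, 0, 0.2079)  len=0.7044
  (v25,v1,v26) [++-] → (1.57627, -0.958636, 0.2079)–(1.27062, -1.59333, 0.2079)  len=0.7044
  (v26,v1,v2) [-+-] → (1.57627, -0.958636, 0.2079)–(2.0379, 0, 0.2079)  len=1.0640

Chained into 2 loop(s):
  loop 1: 14 segments, perimeter = 17.5070
  loop 2: 14 segments, perimeter = 12.3790
Total perimeter = 29.886

loops=2 perimeter=29.886


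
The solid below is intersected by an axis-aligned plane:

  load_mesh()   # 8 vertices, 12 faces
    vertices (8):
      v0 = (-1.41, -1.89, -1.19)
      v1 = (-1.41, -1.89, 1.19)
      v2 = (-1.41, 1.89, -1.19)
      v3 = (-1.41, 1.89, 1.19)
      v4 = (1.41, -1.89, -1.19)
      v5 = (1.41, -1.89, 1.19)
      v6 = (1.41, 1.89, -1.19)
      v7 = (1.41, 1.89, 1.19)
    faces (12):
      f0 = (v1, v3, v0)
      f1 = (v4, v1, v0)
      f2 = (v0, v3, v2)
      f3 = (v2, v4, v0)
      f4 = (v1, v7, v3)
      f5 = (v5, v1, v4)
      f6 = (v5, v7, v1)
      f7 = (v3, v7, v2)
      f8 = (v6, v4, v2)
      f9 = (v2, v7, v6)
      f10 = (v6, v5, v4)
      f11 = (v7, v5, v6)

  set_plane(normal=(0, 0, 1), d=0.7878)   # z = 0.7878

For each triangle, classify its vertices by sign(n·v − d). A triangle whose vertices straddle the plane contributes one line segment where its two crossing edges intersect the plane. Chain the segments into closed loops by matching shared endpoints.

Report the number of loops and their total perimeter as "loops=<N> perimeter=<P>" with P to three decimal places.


Straddling triangles (8 of 12):
  (v1,v3,v0) [++-] → (-1.41, 1.25121, 0.7878)–(-1.41, -1.89, 0.7878)  len=3.1412
  (v4,v1,v0) [-+-] → (-0.933444, -1.89, 0.7878)–(-1.41, -1.89, 0.7878)  len=0.4766
  (v0,v3,v2) [-+-] → (-1.41, 1.25121, 0.7878)–(-1.41, 1.89, 0.7878)  len=0.6388
  (v5,v1,v4) [++-] → (-0.933444, -1.89, 0.7878)–(1.41, -1.89, 0.7878)  len=2.3434
  (v3,v7,v2) [++-] → (0.933444, 1.89, 0.7878)–(-1.41, 1.89, 0.7878)  len=2.3434
  (v2,v7,v6) [-+-] → (0.933444, 1.89, 0.7878)–(1.41, 1.89, 0.7878)  len=0.4766
  (v6,v5,v4) [-+-] → (1.41, -1.25121, 0.7878)–(1.41, -1.89, 0.7878)  len=0.6388
  (v7,v5,v6) [++-] → (1.41, -1.25121, 0.7878)–(1.41, 1.89, 0.7878)  len=3.1412

Chained into 1 loop(s):
  loop 1: 8 segments, perimeter = 13.2000
Total perimeter = 13.200

loops=1 perimeter=13.200


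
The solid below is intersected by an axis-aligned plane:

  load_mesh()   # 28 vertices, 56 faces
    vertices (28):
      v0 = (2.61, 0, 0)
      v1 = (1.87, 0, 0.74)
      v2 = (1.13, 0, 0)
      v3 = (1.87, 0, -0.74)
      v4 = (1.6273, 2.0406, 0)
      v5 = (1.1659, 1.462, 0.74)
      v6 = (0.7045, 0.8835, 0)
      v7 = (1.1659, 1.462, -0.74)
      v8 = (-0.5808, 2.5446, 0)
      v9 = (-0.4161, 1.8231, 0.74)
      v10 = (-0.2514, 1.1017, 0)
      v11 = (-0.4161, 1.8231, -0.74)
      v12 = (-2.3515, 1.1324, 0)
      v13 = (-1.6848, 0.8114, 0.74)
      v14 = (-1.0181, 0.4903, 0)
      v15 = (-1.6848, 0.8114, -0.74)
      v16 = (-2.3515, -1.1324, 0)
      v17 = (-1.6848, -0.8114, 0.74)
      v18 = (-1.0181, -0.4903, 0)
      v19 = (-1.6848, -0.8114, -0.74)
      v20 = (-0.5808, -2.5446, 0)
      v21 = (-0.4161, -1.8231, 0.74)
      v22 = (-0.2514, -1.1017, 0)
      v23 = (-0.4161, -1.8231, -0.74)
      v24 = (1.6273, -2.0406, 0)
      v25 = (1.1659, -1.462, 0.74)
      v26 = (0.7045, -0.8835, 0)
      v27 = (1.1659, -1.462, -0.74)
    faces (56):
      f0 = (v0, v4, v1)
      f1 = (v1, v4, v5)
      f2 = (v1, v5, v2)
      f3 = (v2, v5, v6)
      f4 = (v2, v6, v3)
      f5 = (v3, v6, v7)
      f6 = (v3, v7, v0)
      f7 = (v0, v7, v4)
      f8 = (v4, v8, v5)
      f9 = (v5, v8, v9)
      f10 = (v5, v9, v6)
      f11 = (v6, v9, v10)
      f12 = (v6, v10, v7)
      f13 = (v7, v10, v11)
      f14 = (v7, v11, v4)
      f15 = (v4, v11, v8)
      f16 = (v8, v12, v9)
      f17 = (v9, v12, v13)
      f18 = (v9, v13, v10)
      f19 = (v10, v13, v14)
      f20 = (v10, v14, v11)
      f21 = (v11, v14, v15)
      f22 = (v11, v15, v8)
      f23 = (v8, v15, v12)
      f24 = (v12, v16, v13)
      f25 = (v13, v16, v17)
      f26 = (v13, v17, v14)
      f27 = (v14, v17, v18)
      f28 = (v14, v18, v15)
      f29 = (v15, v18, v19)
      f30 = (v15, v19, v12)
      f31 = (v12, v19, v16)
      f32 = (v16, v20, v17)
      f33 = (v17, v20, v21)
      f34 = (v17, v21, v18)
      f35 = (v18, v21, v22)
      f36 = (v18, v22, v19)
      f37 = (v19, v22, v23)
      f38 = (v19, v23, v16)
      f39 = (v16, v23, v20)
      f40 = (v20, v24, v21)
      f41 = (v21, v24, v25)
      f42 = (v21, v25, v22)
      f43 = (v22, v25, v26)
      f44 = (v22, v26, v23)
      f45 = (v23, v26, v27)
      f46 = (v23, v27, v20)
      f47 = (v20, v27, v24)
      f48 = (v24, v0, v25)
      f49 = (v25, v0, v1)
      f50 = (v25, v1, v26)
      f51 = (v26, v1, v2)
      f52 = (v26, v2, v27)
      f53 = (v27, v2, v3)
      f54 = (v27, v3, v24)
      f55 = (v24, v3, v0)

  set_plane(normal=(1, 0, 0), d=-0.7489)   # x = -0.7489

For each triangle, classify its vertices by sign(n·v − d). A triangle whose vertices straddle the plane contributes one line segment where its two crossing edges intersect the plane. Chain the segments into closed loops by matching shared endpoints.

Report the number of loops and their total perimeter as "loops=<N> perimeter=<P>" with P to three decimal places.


loops=2 perimeter=9.033

Straddling triangles (16 of 56):
  (v8,v12,v9) [+-+] → (-0.7489, 2.41053, 0)–(-0.7489, 1.70433, 0.612754)  len=0.9350
  (v9,v12,v13) [+--] → (-0.7489, 1.70433, 0.612754)–(-0.7489, 1.55772, 0.74)  len=0.1941
  (v9,v13,v10) [+-+] → (-0.7489, 1.55772, 0.74)–(-0.7489, 1.00094, 0.256837)  len=0.7372
  (v10,v13,v14) [+--] → (-0.7489, 1.00094, 0.256837)–(-0.7489, 0.704972, 0)  len=0.3919
  (v10,v14,v11) [+-+] → (-0.7489, 0.704972, 0)–(-0.7489, 1.0863, -0.33091)  len=0.5049
  (v11,v14,v15) [+--] → (-0.7489, 1.0863, -0.33091)–(-0.7489, 1.55772, -0.74)  len=0.6242
  (v11,v15,v8) [+-+] → (-0.7489, 1.55772, -0.74)–(-0.7489, 2.2807, -0.112676)  len=0.9572
  (v8,v15,v12) [+--] → (-0.7489, 2.2807, -0.112676)–(-0.7489, 2.41053, 0)  len=0.1719
  (v16,v20,v17) [-+-] → (-0.7489, -2.41053, 0)–(-0.7489, -2.2807, 0.112676)  len=0.1719
  (v17,v20,v21) [-++] → (-0.7489, -2.2807, 0.112676)–(-0.7489, -1.55772, 0.74)  len=0.9572
  (v17,v21,v18) [-+-] → (-0.7489, -1.55772, 0.74)–(-0.7489, -1.0863, 0.33091)  len=0.6242
  (v18,v21,v22) [-++] → (-0.7489, -1.0863, 0.33091)–(-0.7489, -0.704972, 0)  len=0.5049
  (v18,v22,v19) [-+-] → (-0.7489, -0.704972, 0)–(-0.7489, -1.00094, -0.256837)  len=0.3919
  (v19,v22,v23) [-++] → (-0.7489, -1.00094, -0.256837)–(-0.7489, -1.55772, -0.74)  len=0.7372
  (v19,v23,v16) [-+-] → (-0.7489, -1.55772, -0.74)–(-0.7489, -1.70433, -0.612754)  len=0.1941
  (v16,v23,v20) [-++] → (-0.7489, -1.70433, -0.612754)–(-0.7489, -2.41053, 0)  len=0.9350

Chained into 2 loop(s):
  loop 1: 8 segments, perimeter = 4.5163
  loop 2: 8 segments, perimeter = 4.5163
Total perimeter = 9.033
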